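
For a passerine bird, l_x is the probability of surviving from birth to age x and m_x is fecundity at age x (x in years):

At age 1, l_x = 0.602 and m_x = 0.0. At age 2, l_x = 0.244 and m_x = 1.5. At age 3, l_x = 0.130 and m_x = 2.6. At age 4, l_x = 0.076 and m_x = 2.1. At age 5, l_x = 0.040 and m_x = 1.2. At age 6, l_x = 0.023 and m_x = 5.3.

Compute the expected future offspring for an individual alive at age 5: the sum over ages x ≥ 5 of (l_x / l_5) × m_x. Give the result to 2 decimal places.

l_5 = 0.040. Conditional survival from age 5 to x is l_x / l_5.
  x=5: (0.040/0.040) × 1.2 = 1.2000
  x=6: (0.023/0.040) × 5.3 = 3.0475
Sum = 1.2000 + 3.0475 = 4.2475

4.25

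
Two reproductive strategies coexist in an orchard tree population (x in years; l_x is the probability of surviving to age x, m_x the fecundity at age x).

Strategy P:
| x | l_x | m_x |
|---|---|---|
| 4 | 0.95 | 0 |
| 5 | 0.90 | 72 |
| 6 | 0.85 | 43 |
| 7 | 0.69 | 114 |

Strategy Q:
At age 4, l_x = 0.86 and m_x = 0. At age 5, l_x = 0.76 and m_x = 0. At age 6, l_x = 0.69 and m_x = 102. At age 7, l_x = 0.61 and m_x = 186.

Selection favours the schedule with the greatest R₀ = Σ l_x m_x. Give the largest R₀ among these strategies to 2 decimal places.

183.84

Strategy P: R₀ = 0.95×0 + 0.90×72 + 0.85×43 + 0.69×114 = 180.0100
Strategy Q: R₀ = 0.86×0 + 0.76×0 + 0.69×102 + 0.61×186 = 183.8400
Highest R₀: strategy Q with 183.8400.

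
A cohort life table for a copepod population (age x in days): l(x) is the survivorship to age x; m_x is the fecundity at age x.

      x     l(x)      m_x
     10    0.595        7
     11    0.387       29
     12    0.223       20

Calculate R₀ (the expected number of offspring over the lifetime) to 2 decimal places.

R₀ = Σ l(x) m_x:
  age 10: 0.595 × 7 = 4.1650
  age 11: 0.387 × 29 = 11.2230
  age 12: 0.223 × 20 = 4.4600
R₀ = 4.1650 + 11.2230 + 4.4600 = 19.8480

19.85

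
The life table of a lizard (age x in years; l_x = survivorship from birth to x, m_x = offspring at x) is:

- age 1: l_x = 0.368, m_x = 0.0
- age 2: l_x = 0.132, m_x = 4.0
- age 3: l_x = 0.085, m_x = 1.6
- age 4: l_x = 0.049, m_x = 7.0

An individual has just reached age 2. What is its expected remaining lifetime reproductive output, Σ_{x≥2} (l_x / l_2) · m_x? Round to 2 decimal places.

l_2 = 0.132. Conditional survival from age 2 to x is l_x / l_2.
  x=2: (0.132/0.132) × 4.0 = 4.0000
  x=3: (0.085/0.132) × 1.6 = 1.0303
  x=4: (0.049/0.132) × 7.0 = 2.5985
Sum = 4.0000 + 1.0303 + 2.5985 = 7.6288

7.63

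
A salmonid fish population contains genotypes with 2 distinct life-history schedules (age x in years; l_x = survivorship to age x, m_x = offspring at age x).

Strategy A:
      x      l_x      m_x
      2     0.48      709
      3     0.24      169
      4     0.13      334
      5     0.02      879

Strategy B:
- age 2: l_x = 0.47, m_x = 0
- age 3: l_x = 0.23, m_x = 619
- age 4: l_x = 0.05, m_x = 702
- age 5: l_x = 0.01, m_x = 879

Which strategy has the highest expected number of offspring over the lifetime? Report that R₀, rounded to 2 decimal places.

Strategy A: R₀ = 0.48×709 + 0.24×169 + 0.13×334 + 0.02×879 = 441.8800
Strategy B: R₀ = 0.47×0 + 0.23×619 + 0.05×702 + 0.01×879 = 186.2600
Highest R₀: strategy A with 441.8800.

441.88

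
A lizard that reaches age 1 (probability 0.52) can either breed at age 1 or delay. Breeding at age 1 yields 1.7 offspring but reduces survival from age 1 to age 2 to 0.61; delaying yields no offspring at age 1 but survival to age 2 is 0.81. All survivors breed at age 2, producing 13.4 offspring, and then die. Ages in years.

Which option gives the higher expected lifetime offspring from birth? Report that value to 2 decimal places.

breed at age 1: R₀ = 0.52 × (1.7 + 0.61 × 13.4) = 0.52 × 9.8740 = 5.1345
delay to age 2: R₀ = 0.52 × (0.81 × 13.4) = 0.52 × 10.8540 = 5.6441
Higher: delay to age 2 (5.6441).

5.64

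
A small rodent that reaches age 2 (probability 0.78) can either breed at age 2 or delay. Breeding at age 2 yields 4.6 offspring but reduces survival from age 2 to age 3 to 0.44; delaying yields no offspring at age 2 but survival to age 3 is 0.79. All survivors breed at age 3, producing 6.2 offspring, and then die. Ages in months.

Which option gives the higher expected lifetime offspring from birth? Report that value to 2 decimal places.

5.72

breed at age 2: R₀ = 0.78 × (4.6 + 0.44 × 6.2) = 0.78 × 7.3280 = 5.7158
delay to age 3: R₀ = 0.78 × (0.79 × 6.2) = 0.78 × 4.8980 = 3.8204
Higher: breed at age 2 (5.7158).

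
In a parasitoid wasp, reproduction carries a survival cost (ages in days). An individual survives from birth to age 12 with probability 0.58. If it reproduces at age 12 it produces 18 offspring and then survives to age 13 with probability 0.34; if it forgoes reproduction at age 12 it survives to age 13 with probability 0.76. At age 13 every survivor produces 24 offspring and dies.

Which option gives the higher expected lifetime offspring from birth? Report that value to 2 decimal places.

breed at age 12: R₀ = 0.58 × (18 + 0.34 × 24) = 0.58 × 26.1600 = 15.1728
delay to age 13: R₀ = 0.58 × (0.76 × 24) = 0.58 × 18.2400 = 10.5792
Higher: breed at age 12 (15.1728).

15.17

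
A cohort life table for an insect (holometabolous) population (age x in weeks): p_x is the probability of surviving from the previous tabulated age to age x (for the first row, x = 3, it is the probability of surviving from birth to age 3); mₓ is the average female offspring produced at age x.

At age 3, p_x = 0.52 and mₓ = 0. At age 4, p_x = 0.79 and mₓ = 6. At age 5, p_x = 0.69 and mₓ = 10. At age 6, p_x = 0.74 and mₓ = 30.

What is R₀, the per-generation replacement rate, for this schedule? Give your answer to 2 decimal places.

11.59

Survivorship from birth: l_x = p_3·p_4·…·p_x.
  l_3 = 0.52000
  l_4 = 0.41080
  l_5 = 0.28345
  l_6 = 0.20975
R₀ = Σ l_x mₓ:
  age 3: 0.52000 × 0 = 0.0000
  age 4: 0.41080 × 6 = 2.4648
  age 5: 0.28345 × 10 = 2.8345
  age 6: 0.20975 × 30 = 6.2925
R₀ = 0.0000 + 2.4648 + 2.8345 + 6.2925 = 11.5918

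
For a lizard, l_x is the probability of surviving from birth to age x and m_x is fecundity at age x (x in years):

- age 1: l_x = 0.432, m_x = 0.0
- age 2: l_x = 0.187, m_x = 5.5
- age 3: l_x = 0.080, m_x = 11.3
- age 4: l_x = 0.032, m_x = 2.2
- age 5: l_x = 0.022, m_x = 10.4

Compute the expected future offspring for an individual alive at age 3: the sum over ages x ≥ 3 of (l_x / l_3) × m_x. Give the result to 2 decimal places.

l_3 = 0.080. Conditional survival from age 3 to x is l_x / l_3.
  x=3: (0.080/0.080) × 11.3 = 11.3000
  x=4: (0.032/0.080) × 2.2 = 0.8800
  x=5: (0.022/0.080) × 10.4 = 2.8600
Sum = 11.3000 + 0.8800 + 2.8600 = 15.0400

15.04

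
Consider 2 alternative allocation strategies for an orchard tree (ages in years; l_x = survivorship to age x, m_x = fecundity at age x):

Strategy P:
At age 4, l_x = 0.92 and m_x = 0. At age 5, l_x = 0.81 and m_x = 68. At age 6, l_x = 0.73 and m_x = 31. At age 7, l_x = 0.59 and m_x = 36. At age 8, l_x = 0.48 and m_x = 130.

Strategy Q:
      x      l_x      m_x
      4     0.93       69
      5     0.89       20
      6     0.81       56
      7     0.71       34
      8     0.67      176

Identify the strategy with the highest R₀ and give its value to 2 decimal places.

269.39

Strategy P: R₀ = 0.92×0 + 0.81×68 + 0.73×31 + 0.59×36 + 0.48×130 = 161.3500
Strategy Q: R₀ = 0.93×69 + 0.89×20 + 0.81×56 + 0.71×34 + 0.67×176 = 269.3900
Highest R₀: strategy Q with 269.3900.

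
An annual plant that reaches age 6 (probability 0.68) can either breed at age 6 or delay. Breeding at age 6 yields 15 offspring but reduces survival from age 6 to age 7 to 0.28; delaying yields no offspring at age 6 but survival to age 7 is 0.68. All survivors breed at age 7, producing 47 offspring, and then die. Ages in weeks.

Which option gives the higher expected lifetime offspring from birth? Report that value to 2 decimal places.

breed at age 6: R₀ = 0.68 × (15 + 0.28 × 47) = 0.68 × 28.1600 = 19.1488
delay to age 7: R₀ = 0.68 × (0.68 × 47) = 0.68 × 31.9600 = 21.7328
Higher: delay to age 7 (21.7328).

21.73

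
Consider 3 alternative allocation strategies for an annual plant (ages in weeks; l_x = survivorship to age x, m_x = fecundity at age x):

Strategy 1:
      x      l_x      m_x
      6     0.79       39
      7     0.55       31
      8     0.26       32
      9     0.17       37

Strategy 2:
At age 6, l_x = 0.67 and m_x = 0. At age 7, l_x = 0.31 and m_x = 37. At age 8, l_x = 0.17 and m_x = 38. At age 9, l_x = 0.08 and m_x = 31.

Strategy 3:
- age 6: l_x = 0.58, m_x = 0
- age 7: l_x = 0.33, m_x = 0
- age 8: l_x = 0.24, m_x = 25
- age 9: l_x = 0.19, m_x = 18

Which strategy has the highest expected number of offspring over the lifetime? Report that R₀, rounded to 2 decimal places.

62.47

Strategy 1: R₀ = 0.79×39 + 0.55×31 + 0.26×32 + 0.17×37 = 62.4700
Strategy 2: R₀ = 0.67×0 + 0.31×37 + 0.17×38 + 0.08×31 = 20.4100
Strategy 3: R₀ = 0.58×0 + 0.33×0 + 0.24×25 + 0.19×18 = 9.4200
Highest R₀: strategy 1 with 62.4700.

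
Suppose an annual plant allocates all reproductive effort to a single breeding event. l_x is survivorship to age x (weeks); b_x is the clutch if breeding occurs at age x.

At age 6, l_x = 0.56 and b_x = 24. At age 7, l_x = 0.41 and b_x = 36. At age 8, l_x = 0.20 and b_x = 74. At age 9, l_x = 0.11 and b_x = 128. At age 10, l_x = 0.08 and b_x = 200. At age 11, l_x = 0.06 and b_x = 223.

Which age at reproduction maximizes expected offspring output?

10

Expected offspring if breeding at age x = l_x × b_x:
  age 6: 0.56 × 24 = 13.440
  age 7: 0.41 × 36 = 14.760
  age 8: 0.20 × 74 = 14.800
  age 9: 0.11 × 128 = 14.080
  age 10: 0.08 × 200 = 16.000
  age 11: 0.06 × 223 = 13.380
Maximum at age 10 (16.000).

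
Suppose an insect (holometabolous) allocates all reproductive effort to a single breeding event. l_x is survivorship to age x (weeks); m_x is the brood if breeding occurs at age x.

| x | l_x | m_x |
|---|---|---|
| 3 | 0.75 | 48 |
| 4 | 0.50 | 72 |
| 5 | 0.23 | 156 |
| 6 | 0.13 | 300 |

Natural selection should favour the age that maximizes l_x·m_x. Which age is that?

Expected offspring if breeding at age x = l_x × m_x:
  age 3: 0.75 × 48 = 36.000
  age 4: 0.50 × 72 = 36.000
  age 5: 0.23 × 156 = 35.880
  age 6: 0.13 × 300 = 39.000
Maximum at age 6 (39.000).

6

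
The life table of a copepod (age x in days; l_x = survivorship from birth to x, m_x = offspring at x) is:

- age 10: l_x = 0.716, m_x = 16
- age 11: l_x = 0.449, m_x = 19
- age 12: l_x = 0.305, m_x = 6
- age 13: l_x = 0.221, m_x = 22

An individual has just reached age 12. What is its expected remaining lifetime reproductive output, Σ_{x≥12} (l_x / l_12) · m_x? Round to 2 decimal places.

21.94

l_12 = 0.305. Conditional survival from age 12 to x is l_x / l_12.
  x=12: (0.305/0.305) × 6 = 6.0000
  x=13: (0.221/0.305) × 22 = 15.9410
Sum = 6.0000 + 15.9410 = 21.9410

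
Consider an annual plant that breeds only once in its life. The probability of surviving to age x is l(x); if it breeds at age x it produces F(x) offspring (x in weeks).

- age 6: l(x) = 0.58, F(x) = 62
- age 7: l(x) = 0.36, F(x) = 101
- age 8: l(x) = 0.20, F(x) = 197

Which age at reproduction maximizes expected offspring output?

Expected offspring if breeding at age x = l(x) × F(x):
  age 6: 0.58 × 62 = 35.960
  age 7: 0.36 × 101 = 36.360
  age 8: 0.20 × 197 = 39.400
Maximum at age 8 (39.400).

8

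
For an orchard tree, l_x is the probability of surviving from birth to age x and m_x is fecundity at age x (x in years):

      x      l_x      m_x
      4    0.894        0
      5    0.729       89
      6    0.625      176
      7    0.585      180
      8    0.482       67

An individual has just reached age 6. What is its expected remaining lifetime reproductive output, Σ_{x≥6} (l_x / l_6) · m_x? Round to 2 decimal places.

l_6 = 0.625. Conditional survival from age 6 to x is l_x / l_6.
  x=6: (0.625/0.625) × 176 = 176.0000
  x=7: (0.585/0.625) × 180 = 168.4800
  x=8: (0.482/0.625) × 67 = 51.6704
Sum = 176.0000 + 168.4800 + 51.6704 = 396.1504

396.15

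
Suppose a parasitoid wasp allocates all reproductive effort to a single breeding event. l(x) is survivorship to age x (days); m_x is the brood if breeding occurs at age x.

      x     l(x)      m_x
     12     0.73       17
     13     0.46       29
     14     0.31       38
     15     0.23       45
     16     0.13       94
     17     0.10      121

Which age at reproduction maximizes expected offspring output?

Expected offspring if breeding at age x = l(x) × m_x:
  age 12: 0.73 × 17 = 12.410
  age 13: 0.46 × 29 = 13.340
  age 14: 0.31 × 38 = 11.780
  age 15: 0.23 × 45 = 10.350
  age 16: 0.13 × 94 = 12.220
  age 17: 0.10 × 121 = 12.100
Maximum at age 13 (13.340).

13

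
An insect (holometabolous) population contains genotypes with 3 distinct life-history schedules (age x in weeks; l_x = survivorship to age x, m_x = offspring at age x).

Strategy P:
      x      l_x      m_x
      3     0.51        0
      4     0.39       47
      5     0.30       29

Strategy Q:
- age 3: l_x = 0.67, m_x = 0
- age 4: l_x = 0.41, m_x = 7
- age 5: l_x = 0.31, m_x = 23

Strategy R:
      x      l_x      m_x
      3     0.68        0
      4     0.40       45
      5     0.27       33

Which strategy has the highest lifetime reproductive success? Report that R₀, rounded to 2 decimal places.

Strategy P: R₀ = 0.51×0 + 0.39×47 + 0.30×29 = 27.0300
Strategy Q: R₀ = 0.67×0 + 0.41×7 + 0.31×23 = 10.0000
Strategy R: R₀ = 0.68×0 + 0.40×45 + 0.27×33 = 26.9100
Highest R₀: strategy P with 27.0300.

27.03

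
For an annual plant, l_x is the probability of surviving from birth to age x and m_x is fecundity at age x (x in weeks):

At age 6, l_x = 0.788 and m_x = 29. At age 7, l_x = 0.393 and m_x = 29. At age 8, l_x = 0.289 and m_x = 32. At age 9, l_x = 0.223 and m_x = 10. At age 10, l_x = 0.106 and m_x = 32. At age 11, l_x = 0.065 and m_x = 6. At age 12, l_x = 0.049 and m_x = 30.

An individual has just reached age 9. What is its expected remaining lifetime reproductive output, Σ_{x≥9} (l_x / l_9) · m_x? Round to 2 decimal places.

l_9 = 0.223. Conditional survival from age 9 to x is l_x / l_9.
  x=9: (0.223/0.223) × 10 = 10.0000
  x=10: (0.106/0.223) × 32 = 15.2108
  x=11: (0.065/0.223) × 6 = 1.7489
  x=12: (0.049/0.223) × 30 = 6.5919
Sum = 10.0000 + 15.2108 + 1.7489 + 6.5919 = 33.5516

33.55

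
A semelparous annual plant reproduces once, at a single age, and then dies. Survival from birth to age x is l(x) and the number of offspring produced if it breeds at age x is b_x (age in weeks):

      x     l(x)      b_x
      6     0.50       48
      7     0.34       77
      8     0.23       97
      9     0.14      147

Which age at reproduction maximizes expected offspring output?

Expected offspring if breeding at age x = l(x) × b_x:
  age 6: 0.50 × 48 = 24.000
  age 7: 0.34 × 77 = 26.180
  age 8: 0.23 × 97 = 22.310
  age 9: 0.14 × 147 = 20.580
Maximum at age 7 (26.180).

7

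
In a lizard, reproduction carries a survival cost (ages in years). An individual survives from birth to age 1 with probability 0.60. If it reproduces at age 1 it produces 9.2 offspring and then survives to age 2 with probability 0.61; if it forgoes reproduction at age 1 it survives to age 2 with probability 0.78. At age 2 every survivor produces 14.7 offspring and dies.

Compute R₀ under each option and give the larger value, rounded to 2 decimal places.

10.90

breed at age 1: R₀ = 0.60 × (9.2 + 0.61 × 14.7) = 0.60 × 18.1670 = 10.9002
delay to age 2: R₀ = 0.60 × (0.78 × 14.7) = 0.60 × 11.4660 = 6.8796
Higher: breed at age 1 (10.9002).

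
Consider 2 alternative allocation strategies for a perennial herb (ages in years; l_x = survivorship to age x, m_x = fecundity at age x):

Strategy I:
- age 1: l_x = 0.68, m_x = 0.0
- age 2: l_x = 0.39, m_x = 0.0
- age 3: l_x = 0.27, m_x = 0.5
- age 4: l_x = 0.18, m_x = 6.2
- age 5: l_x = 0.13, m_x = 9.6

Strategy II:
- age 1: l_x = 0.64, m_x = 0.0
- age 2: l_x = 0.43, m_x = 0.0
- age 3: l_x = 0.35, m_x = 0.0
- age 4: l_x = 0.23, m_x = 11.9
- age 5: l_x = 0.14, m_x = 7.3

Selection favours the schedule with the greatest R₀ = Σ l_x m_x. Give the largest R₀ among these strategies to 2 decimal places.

Strategy I: R₀ = 0.68×0.0 + 0.39×0.0 + 0.27×0.5 + 0.18×6.2 + 0.13×9.6 = 2.4990
Strategy II: R₀ = 0.64×0.0 + 0.43×0.0 + 0.35×0.0 + 0.23×11.9 + 0.14×7.3 = 3.7590
Highest R₀: strategy II with 3.7590.

3.76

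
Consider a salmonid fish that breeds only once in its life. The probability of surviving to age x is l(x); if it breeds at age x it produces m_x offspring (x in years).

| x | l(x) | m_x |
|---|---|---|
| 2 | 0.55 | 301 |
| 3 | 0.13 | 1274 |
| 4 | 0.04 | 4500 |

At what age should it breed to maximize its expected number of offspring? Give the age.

4

Expected offspring if breeding at age x = l(x) × m_x:
  age 2: 0.55 × 301 = 165.550
  age 3: 0.13 × 1274 = 165.620
  age 4: 0.04 × 4500 = 180.000
Maximum at age 4 (180.000).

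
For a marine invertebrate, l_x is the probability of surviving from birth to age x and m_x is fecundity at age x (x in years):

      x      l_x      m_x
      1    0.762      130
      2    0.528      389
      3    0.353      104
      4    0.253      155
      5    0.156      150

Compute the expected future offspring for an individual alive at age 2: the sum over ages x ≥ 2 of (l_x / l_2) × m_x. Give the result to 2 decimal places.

l_2 = 0.528. Conditional survival from age 2 to x is l_x / l_2.
  x=2: (0.528/0.528) × 389 = 389.0000
  x=3: (0.353/0.528) × 104 = 69.5303
  x=4: (0.253/0.528) × 155 = 74.2708
  x=5: (0.156/0.528) × 150 = 44.3182
Sum = 389.0000 + 69.5303 + 74.2708 + 44.3182 = 577.1193

577.12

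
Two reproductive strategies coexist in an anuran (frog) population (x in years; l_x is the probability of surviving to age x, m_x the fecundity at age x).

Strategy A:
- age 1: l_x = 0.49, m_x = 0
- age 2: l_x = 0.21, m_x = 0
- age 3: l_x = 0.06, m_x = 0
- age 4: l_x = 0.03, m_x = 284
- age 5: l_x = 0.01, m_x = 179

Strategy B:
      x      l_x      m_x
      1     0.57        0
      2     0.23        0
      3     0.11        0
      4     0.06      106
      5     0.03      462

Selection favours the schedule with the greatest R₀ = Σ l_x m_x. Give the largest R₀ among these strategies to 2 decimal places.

Strategy A: R₀ = 0.49×0 + 0.21×0 + 0.06×0 + 0.03×284 + 0.01×179 = 10.3100
Strategy B: R₀ = 0.57×0 + 0.23×0 + 0.11×0 + 0.06×106 + 0.03×462 = 20.2200
Highest R₀: strategy B with 20.2200.

20.22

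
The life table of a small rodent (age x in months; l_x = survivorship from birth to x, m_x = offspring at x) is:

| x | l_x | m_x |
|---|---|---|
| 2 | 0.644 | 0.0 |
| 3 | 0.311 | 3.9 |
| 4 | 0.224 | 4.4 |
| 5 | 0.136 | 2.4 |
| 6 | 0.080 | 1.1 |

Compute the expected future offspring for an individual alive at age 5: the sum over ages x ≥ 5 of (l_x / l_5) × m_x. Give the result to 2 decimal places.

l_5 = 0.136. Conditional survival from age 5 to x is l_x / l_5.
  x=5: (0.136/0.136) × 2.4 = 2.4000
  x=6: (0.080/0.136) × 1.1 = 0.6471
Sum = 2.4000 + 0.6471 = 3.0471

3.05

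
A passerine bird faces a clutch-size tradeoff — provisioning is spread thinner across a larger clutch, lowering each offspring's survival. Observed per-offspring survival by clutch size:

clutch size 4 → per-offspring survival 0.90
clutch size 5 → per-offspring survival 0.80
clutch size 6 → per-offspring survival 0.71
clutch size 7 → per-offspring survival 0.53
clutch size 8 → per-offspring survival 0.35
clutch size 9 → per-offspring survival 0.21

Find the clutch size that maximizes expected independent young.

6

Expected independent young = c × s(c):
  c=4: 4 × 0.90 = 3.600
  c=5: 5 × 0.80 = 4.000
  c=6: 6 × 0.71 = 4.260
  c=7: 7 × 0.53 = 3.710
  c=8: 8 × 0.35 = 2.800
  c=9: 9 × 0.21 = 1.890
Maximum at c = 6 (4.260 independent young).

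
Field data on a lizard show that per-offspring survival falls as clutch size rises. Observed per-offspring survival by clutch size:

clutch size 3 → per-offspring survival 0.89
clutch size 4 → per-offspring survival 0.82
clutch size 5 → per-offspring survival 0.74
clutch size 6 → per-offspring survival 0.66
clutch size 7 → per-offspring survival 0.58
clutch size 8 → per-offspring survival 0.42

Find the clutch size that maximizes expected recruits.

Expected recruits = c × s(c):
  c=3: 3 × 0.89 = 2.670
  c=4: 4 × 0.82 = 3.280
  c=5: 5 × 0.74 = 3.700
  c=6: 6 × 0.66 = 3.960
  c=7: 7 × 0.58 = 4.060
  c=8: 8 × 0.42 = 3.360
Maximum at c = 7 (4.060 recruits).

7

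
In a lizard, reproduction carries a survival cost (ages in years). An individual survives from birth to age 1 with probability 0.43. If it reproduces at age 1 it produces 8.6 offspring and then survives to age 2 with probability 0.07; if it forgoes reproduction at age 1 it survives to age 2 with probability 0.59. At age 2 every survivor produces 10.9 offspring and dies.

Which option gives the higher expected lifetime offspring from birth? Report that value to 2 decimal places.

4.03

breed at age 1: R₀ = 0.43 × (8.6 + 0.07 × 10.9) = 0.43 × 9.3630 = 4.0261
delay to age 2: R₀ = 0.43 × (0.59 × 10.9) = 0.43 × 6.4310 = 2.7653
Higher: breed at age 1 (4.0261).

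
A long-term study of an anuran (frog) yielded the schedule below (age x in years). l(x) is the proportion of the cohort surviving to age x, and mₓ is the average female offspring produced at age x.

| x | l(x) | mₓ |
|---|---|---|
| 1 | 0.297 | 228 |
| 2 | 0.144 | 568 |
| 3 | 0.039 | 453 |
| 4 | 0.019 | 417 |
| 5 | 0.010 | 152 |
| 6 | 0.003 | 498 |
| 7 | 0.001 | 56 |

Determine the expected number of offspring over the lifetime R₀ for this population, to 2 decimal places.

R₀ = Σ l(x) mₓ:
  age 1: 0.297 × 228 = 67.7160
  age 2: 0.144 × 568 = 81.7920
  age 3: 0.039 × 453 = 17.6670
  age 4: 0.019 × 417 = 7.9230
  age 5: 0.010 × 152 = 1.5200
  age 6: 0.003 × 498 = 1.4940
  age 7: 0.001 × 56 = 0.0560
R₀ = 67.7160 + 81.7920 + 17.6670 + 7.9230 + 1.5200 + 1.4940 + 0.0560 = 178.1680

178.17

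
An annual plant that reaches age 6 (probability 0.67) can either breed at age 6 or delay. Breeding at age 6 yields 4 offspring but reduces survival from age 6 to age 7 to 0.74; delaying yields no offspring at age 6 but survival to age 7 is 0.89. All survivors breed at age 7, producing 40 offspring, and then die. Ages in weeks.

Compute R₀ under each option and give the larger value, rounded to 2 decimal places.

breed at age 6: R₀ = 0.67 × (4 + 0.74 × 40) = 0.67 × 33.6000 = 22.5120
delay to age 7: R₀ = 0.67 × (0.89 × 40) = 0.67 × 35.6000 = 23.8520
Higher: delay to age 7 (23.8520).

23.85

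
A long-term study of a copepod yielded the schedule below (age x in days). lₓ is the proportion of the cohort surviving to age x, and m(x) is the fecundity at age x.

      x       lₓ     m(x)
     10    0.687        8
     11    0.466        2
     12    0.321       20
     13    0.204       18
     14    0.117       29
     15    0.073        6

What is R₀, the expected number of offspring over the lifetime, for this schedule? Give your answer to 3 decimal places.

20.351

R₀ = Σ lₓ m(x):
  age 10: 0.687 × 8 = 5.4960
  age 11: 0.466 × 2 = 0.9320
  age 12: 0.321 × 20 = 6.4200
  age 13: 0.204 × 18 = 3.6720
  age 14: 0.117 × 29 = 3.3930
  age 15: 0.073 × 6 = 0.4380
R₀ = 5.4960 + 0.9320 + 6.4200 + 3.6720 + 3.3930 + 0.4380 = 20.3510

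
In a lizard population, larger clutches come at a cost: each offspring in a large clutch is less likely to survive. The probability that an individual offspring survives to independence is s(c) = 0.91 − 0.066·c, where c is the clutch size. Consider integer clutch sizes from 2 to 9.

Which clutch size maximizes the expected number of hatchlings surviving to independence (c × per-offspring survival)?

Expected hatchlings surviving to independence = c × s(c):
  c=2: 2 × 0.778 = 1.556
  c=3: 3 × 0.712 = 2.136
  c=4: 4 × 0.646 = 2.584
  c=5: 5 × 0.580 = 2.900
  c=6: 6 × 0.514 = 3.084
  c=7: 7 × 0.448 = 3.136
  c=8: 8 × 0.382 = 3.056
  c=9: 9 × 0.316 = 2.844
Maximum at c = 7 (3.136 hatchlings surviving to independence).

7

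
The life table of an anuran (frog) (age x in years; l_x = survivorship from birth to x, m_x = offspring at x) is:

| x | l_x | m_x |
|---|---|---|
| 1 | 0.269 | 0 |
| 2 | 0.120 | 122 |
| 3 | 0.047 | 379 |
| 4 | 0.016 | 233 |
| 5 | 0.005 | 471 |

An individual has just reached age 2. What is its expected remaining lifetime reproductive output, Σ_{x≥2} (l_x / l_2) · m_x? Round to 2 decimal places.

l_2 = 0.120. Conditional survival from age 2 to x is l_x / l_2.
  x=2: (0.120/0.120) × 122 = 122.0000
  x=3: (0.047/0.120) × 379 = 148.4417
  x=4: (0.016/0.120) × 233 = 31.0667
  x=5: (0.005/0.120) × 471 = 19.6250
Sum = 122.0000 + 148.4417 + 31.0667 + 19.6250 = 321.1333

321.13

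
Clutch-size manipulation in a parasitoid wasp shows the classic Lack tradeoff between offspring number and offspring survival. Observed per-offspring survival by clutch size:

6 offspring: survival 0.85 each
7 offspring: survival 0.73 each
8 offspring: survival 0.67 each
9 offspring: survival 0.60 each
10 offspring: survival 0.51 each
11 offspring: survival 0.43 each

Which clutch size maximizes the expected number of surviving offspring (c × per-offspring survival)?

9

Expected surviving offspring = c × s(c):
  c=6: 6 × 0.85 = 5.100
  c=7: 7 × 0.73 = 5.110
  c=8: 8 × 0.67 = 5.360
  c=9: 9 × 0.60 = 5.400
  c=10: 10 × 0.51 = 5.100
  c=11: 11 × 0.43 = 4.730
Maximum at c = 9 (5.400 surviving offspring).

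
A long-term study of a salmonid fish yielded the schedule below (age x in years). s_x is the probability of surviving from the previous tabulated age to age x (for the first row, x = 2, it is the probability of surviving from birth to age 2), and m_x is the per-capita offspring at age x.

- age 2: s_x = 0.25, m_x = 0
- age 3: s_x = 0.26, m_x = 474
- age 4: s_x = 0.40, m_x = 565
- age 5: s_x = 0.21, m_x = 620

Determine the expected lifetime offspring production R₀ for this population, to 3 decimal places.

Survivorship from birth: l_x = s_2·s_3·…·s_x.
  l_2 = 0.25000
  l_3 = 0.06500
  l_4 = 0.02600
  l_5 = 0.00546
R₀ = Σ l_x m_x:
  age 2: 0.25000 × 0 = 0.0000
  age 3: 0.06500 × 474 = 30.8100
  age 4: 0.02600 × 565 = 14.6900
  age 5: 0.00546 × 620 = 3.3852
R₀ = 0.0000 + 30.8100 + 14.6900 + 3.3852 = 48.8852

48.885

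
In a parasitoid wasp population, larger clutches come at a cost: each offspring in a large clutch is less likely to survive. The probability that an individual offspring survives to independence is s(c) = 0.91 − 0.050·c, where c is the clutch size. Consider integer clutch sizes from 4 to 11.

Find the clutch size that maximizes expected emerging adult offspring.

9

Expected emerging adult offspring = c × s(c):
  c=4: 4 × 0.710 = 2.840
  c=5: 5 × 0.660 = 3.300
  c=6: 6 × 0.610 = 3.660
  c=7: 7 × 0.560 = 3.920
  c=8: 8 × 0.510 = 4.080
  c=9: 9 × 0.460 = 4.140
  c=10: 10 × 0.410 = 4.100
  c=11: 11 × 0.360 = 3.960
Maximum at c = 9 (4.140 emerging adult offspring).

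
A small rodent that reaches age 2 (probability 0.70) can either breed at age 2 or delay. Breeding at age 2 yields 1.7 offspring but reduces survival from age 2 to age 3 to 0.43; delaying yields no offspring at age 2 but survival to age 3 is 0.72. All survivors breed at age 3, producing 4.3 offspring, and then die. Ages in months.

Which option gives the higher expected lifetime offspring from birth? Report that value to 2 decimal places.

2.48

breed at age 2: R₀ = 0.70 × (1.7 + 0.43 × 4.3) = 0.70 × 3.5490 = 2.4843
delay to age 3: R₀ = 0.70 × (0.72 × 4.3) = 0.70 × 3.0960 = 2.1672
Higher: breed at age 2 (2.4843).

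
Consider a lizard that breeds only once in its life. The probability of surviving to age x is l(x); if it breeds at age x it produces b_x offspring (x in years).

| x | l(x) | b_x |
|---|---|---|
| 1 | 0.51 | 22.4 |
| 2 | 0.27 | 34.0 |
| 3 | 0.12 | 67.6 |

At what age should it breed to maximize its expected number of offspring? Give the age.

Expected offspring if breeding at age x = l(x) × b_x:
  age 1: 0.51 × 22.4 = 11.424
  age 2: 0.27 × 34.0 = 9.180
  age 3: 0.12 × 67.6 = 8.112
Maximum at age 1 (11.424).

1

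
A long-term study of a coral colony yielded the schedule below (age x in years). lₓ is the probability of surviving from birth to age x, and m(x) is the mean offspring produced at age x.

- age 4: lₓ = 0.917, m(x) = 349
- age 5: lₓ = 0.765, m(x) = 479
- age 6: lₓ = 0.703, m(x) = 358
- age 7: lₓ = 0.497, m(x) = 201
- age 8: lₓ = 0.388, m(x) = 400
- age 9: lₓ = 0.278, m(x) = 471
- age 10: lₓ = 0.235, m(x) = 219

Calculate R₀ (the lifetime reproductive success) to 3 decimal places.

1375.642

R₀ = Σ lₓ m(x):
  age 4: 0.917 × 349 = 320.0330
  age 5: 0.765 × 479 = 366.4350
  age 6: 0.703 × 358 = 251.6740
  age 7: 0.497 × 201 = 99.8970
  age 8: 0.388 × 400 = 155.2000
  age 9: 0.278 × 471 = 130.9380
  age 10: 0.235 × 219 = 51.4650
R₀ = 320.0330 + 366.4350 + 251.6740 + 99.8970 + 155.2000 + 130.9380 + 51.4650 = 1375.6420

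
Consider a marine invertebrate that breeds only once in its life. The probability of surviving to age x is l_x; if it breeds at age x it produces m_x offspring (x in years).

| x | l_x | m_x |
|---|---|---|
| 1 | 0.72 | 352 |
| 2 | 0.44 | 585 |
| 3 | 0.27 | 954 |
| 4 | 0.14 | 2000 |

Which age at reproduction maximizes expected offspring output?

Expected offspring if breeding at age x = l_x × m_x:
  age 1: 0.72 × 352 = 253.440
  age 2: 0.44 × 585 = 257.400
  age 3: 0.27 × 954 = 257.580
  age 4: 0.14 × 2000 = 280.000
Maximum at age 4 (280.000).

4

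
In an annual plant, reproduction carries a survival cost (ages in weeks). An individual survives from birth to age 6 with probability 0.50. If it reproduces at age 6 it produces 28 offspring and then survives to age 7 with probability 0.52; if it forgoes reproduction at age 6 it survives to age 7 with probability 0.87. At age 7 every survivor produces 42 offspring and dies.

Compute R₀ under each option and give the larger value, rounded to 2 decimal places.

24.92

breed at age 6: R₀ = 0.50 × (28 + 0.52 × 42) = 0.50 × 49.8400 = 24.9200
delay to age 7: R₀ = 0.50 × (0.87 × 42) = 0.50 × 36.5400 = 18.2700
Higher: breed at age 6 (24.9200).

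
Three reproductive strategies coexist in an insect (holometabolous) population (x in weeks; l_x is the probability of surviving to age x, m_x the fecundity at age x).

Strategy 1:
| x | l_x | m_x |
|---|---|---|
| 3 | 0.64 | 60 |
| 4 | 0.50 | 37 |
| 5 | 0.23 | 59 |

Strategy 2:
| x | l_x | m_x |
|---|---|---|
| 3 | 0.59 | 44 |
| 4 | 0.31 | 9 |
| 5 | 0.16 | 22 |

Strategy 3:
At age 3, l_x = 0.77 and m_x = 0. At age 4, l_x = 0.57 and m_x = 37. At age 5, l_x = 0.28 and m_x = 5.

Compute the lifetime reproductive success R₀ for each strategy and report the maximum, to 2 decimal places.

Strategy 1: R₀ = 0.64×60 + 0.50×37 + 0.23×59 = 70.4700
Strategy 2: R₀ = 0.59×44 + 0.31×9 + 0.16×22 = 32.2700
Strategy 3: R₀ = 0.77×0 + 0.57×37 + 0.28×5 = 22.4900
Highest R₀: strategy 1 with 70.4700.

70.47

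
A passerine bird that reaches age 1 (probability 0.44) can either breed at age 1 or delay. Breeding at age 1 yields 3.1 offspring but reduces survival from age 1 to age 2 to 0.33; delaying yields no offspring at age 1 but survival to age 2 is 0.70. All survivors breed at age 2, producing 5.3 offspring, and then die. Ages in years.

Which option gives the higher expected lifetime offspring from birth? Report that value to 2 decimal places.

breed at age 1: R₀ = 0.44 × (3.1 + 0.33 × 5.3) = 0.44 × 4.8490 = 2.1336
delay to age 2: R₀ = 0.44 × (0.70 × 5.3) = 0.44 × 3.7100 = 1.6324
Higher: breed at age 1 (2.1336).

2.13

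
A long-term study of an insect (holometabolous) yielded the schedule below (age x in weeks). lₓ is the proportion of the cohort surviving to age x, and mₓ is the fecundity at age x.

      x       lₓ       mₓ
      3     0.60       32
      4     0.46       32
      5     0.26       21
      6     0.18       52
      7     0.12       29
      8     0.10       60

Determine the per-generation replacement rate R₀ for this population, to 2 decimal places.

R₀ = Σ lₓ mₓ:
  age 3: 0.60 × 32 = 19.2000
  age 4: 0.46 × 32 = 14.7200
  age 5: 0.26 × 21 = 5.4600
  age 6: 0.18 × 52 = 9.3600
  age 7: 0.12 × 29 = 3.4800
  age 8: 0.10 × 60 = 6.0000
R₀ = 19.2000 + 14.7200 + 5.4600 + 9.3600 + 3.4800 + 6.0000 = 58.2200

58.22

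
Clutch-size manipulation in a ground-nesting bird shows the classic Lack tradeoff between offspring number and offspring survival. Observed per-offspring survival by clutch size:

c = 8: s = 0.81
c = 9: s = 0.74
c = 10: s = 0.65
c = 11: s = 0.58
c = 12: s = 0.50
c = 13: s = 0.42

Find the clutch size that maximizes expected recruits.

Expected recruits = c × s(c):
  c=8: 8 × 0.81 = 6.480
  c=9: 9 × 0.74 = 6.660
  c=10: 10 × 0.65 = 6.500
  c=11: 11 × 0.58 = 6.380
  c=12: 12 × 0.50 = 6.000
  c=13: 13 × 0.42 = 5.460
Maximum at c = 9 (6.660 recruits).

9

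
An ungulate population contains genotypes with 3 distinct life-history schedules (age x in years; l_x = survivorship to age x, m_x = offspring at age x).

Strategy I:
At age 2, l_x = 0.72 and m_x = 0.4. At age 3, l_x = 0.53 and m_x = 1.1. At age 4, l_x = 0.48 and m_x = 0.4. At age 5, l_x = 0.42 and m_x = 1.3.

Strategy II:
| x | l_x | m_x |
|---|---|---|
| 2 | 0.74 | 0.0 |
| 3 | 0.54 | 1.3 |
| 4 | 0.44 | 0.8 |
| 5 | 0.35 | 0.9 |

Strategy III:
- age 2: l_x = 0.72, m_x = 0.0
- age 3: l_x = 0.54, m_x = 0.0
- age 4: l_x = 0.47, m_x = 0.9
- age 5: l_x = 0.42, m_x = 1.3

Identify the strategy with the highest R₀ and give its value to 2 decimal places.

Strategy I: R₀ = 0.72×0.4 + 0.53×1.1 + 0.48×0.4 + 0.42×1.3 = 1.6090
Strategy II: R₀ = 0.74×0.0 + 0.54×1.3 + 0.44×0.8 + 0.35×0.9 = 1.3690
Strategy III: R₀ = 0.72×0.0 + 0.54×0.0 + 0.47×0.9 + 0.42×1.3 = 0.9690
Highest R₀: strategy I with 1.6090.

1.61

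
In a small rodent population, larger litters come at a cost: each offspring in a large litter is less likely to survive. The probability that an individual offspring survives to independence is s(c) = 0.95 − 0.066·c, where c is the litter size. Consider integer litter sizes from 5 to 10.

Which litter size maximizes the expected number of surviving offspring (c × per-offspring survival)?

7

Expected surviving offspring = c × s(c):
  c=5: 5 × 0.620 = 3.100
  c=6: 6 × 0.554 = 3.324
  c=7: 7 × 0.488 = 3.416
  c=8: 8 × 0.422 = 3.376
  c=9: 9 × 0.356 = 3.204
  c=10: 10 × 0.290 = 2.900
Maximum at c = 7 (3.416 surviving offspring).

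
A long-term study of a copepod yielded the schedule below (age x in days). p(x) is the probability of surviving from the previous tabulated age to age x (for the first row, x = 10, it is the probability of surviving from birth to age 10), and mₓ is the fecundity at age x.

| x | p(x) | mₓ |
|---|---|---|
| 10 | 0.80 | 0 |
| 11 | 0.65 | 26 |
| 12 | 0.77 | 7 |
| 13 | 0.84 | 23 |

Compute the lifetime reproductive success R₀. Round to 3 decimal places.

Survivorship from birth: l_x = p_10·p_11·…·p_x.
  l_10 = 0.80000
  l_11 = 0.52000
  l_12 = 0.40040
  l_13 = 0.33634
R₀ = Σ l_x mₓ:
  age 10: 0.80000 × 0 = 0.0000
  age 11: 0.52000 × 26 = 13.5200
  age 12: 0.40040 × 7 = 2.8028
  age 13: 0.33634 × 23 = 7.7358
R₀ = 0.0000 + 13.5200 + 2.8028 + 7.7358 = 24.0586

24.059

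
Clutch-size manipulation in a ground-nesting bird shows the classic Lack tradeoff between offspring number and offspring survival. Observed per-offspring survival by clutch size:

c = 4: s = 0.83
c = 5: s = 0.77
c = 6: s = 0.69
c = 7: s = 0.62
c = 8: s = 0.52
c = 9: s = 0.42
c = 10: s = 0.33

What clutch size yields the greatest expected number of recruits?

Expected recruits = c × s(c):
  c=4: 4 × 0.83 = 3.320
  c=5: 5 × 0.77 = 3.850
  c=6: 6 × 0.69 = 4.140
  c=7: 7 × 0.62 = 4.340
  c=8: 8 × 0.52 = 4.160
  c=9: 9 × 0.42 = 3.780
  c=10: 10 × 0.33 = 3.300
Maximum at c = 7 (4.340 recruits).

7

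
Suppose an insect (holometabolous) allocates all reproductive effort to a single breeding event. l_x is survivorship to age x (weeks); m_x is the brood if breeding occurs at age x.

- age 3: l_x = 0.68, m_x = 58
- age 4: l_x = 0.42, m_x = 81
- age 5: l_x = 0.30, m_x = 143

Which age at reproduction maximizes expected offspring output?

5

Expected offspring if breeding at age x = l_x × m_x:
  age 3: 0.68 × 58 = 39.440
  age 4: 0.42 × 81 = 34.020
  age 5: 0.30 × 143 = 42.900
Maximum at age 5 (42.900).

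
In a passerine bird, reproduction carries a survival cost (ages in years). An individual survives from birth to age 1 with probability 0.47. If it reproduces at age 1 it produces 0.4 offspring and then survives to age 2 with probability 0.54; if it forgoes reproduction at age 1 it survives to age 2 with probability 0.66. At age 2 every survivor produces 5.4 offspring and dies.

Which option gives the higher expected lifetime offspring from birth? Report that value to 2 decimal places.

breed at age 1: R₀ = 0.47 × (0.4 + 0.54 × 5.4) = 0.47 × 3.3160 = 1.5585
delay to age 2: R₀ = 0.47 × (0.66 × 5.4) = 0.47 × 3.5640 = 1.6751
Higher: delay to age 2 (1.6751).

1.68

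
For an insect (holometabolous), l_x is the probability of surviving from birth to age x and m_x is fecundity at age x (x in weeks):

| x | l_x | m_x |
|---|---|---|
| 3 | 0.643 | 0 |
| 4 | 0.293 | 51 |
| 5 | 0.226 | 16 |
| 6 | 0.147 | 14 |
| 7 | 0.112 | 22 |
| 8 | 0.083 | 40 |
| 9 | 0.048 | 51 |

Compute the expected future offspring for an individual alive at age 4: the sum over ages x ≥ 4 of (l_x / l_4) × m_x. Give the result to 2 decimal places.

l_4 = 0.293. Conditional survival from age 4 to x is l_x / l_4.
  x=4: (0.293/0.293) × 51 = 51.0000
  x=5: (0.226/0.293) × 16 = 12.3413
  x=6: (0.147/0.293) × 14 = 7.0239
  x=7: (0.112/0.293) × 22 = 8.4096
  x=8: (0.083/0.293) × 40 = 11.3311
  x=9: (0.048/0.293) × 51 = 8.3549
Sum = 51.0000 + 12.3413 + 7.0239 + 8.4096 + 11.3311 + 8.3549 = 98.4608

98.46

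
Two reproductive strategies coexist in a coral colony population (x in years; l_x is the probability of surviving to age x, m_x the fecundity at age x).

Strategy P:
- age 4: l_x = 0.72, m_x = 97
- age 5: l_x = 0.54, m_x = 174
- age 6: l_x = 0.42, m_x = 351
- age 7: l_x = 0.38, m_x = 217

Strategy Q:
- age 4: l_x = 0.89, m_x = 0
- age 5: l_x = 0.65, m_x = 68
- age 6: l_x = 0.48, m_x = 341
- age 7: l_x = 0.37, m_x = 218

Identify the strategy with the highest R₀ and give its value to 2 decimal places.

Strategy P: R₀ = 0.72×97 + 0.54×174 + 0.42×351 + 0.38×217 = 393.6800
Strategy Q: R₀ = 0.89×0 + 0.65×68 + 0.48×341 + 0.37×218 = 288.5400
Highest R₀: strategy P with 393.6800.

393.68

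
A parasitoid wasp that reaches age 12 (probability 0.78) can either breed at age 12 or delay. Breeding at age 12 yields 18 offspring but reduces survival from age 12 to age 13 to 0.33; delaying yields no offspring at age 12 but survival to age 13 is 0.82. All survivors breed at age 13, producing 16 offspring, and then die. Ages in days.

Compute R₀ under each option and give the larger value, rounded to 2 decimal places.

18.16

breed at age 12: R₀ = 0.78 × (18 + 0.33 × 16) = 0.78 × 23.2800 = 18.1584
delay to age 13: R₀ = 0.78 × (0.82 × 16) = 0.78 × 13.1200 = 10.2336
Higher: breed at age 12 (18.1584).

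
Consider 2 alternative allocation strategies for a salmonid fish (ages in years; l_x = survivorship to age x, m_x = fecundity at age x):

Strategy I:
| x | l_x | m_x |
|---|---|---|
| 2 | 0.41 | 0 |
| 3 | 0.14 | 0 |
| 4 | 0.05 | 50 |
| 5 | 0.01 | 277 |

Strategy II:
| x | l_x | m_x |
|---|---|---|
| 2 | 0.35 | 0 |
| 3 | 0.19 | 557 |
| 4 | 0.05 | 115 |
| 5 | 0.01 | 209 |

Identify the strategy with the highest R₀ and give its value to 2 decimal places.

113.67

Strategy I: R₀ = 0.41×0 + 0.14×0 + 0.05×50 + 0.01×277 = 5.2700
Strategy II: R₀ = 0.35×0 + 0.19×557 + 0.05×115 + 0.01×209 = 113.6700
Highest R₀: strategy II with 113.6700.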